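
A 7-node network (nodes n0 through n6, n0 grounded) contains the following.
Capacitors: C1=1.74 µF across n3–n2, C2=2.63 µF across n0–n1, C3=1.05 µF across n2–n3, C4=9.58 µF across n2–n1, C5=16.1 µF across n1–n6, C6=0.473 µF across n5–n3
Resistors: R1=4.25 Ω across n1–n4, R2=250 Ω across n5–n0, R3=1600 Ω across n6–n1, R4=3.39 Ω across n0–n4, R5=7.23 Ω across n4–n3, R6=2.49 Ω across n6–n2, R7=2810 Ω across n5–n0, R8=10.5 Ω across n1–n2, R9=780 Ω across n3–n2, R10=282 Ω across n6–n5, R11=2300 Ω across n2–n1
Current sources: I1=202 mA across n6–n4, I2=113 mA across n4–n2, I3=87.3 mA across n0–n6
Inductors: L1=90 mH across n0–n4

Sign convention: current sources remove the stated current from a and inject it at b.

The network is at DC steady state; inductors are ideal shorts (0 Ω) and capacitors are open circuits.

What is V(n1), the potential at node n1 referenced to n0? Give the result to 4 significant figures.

Apply KCL at each of the 6 non-ground nodes and solve the resulting linear system.
Node n1: branches {C2, R1, R3, R8, C4, C5, R11} → V_1 = -0.004673
Node n2: branches {C1, R6, R8, R9, C3, C4, I2, R11} → V_2 = -0.01425
Node n3: branches {C1, R5, R9, C3, C6} → V_3 = -0.0001309
Node n4: branches {R1, I1, R4, R5, I2, L1} → V_4 = 0.000
Node n5: branches {R2, R7, R10, C6} → V_5 = -0.1337
Node n6: branches {I1, R3, R6, R10, C5, I3} → V_6 = -0.2979
Source currents: i(L1)=-0.08788

-0.004673 V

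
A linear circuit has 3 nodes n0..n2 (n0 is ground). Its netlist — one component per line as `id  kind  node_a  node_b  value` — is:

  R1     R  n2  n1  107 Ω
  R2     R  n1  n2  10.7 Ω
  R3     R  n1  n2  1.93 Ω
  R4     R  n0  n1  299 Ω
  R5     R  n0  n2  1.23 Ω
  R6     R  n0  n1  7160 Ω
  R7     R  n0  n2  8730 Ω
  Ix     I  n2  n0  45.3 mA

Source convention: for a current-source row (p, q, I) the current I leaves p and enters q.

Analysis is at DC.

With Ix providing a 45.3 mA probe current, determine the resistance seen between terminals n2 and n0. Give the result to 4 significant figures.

Apply KCL at each of the 2 non-ground nodes and solve the resulting linear system.
Node n1: branches {R1, R2, R3, R4, R6} → V_1 = -0.05517
Node n2: branches {R1, R2, R3, R5, R7, Ix} → V_2 = -0.05547

R_eq = 1.225 Ω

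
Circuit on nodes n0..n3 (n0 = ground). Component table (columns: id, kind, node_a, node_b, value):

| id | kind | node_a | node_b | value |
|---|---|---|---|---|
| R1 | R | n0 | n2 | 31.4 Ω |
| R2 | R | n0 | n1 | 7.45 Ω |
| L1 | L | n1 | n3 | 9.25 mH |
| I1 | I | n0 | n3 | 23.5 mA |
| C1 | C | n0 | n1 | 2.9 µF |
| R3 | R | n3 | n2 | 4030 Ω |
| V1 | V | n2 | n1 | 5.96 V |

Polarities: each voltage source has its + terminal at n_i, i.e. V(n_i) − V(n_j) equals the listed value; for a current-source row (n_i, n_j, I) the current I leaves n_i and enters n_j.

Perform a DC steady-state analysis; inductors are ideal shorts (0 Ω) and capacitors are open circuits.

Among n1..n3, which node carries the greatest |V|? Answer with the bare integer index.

Element admittances at DC:
  Y(R1) = 0.03185 S between n0,n2
  Y(R2) = 0.1342 S between n0,n1
  L1: short n1↔n3 (DC inductor)
  I1: injects 0.0235 A into n3 (from n0)
  Y(C1) = 0.000 S between n0,n1
  Y(R3) = 0.0002481 S between n3,n2
  V1: constraint V(n2)−V(n1) = 5.96
Assemble and solve the 5×5 MNA system:
  V(n1)=-1.001  V(n2)=4.959  V(n3)=-1.001
  i(L1)=-0.02498  i(V1)=-0.1594

2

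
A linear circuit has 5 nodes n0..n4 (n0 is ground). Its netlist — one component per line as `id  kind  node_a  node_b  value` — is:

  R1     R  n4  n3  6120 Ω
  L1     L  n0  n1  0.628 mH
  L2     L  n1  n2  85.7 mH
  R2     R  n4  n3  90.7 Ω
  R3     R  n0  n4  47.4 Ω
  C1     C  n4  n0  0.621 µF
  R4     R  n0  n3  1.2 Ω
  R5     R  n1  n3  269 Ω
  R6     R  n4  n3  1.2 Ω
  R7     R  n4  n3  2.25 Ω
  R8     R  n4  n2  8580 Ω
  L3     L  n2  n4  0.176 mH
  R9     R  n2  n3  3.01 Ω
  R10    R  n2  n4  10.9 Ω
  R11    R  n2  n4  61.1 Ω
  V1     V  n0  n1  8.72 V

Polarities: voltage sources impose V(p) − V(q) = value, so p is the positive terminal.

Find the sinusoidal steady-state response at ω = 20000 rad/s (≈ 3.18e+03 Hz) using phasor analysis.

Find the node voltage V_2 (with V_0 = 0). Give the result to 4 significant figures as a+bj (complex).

MNA unknowns: 4 node voltages V₁..V_4 plus 1 source current (V1)
R1: Y=0.0001634+0.000j on G[4,3]
L1: Y=0.000-0.07962j on G[0,1]
L2: Y=0.000-0.0005834j on G[1,2]
R2: Y=0.01103+0.000j on G[4,3]
R3: Y=0.02110+0.000j on G[0,4]
C1: Y=0.000+0.01242j on G[4,0]
R4: Y=0.8333+0.000j on G[0,3]
R5: Y=0.003717+0.000j on G[1,3]
R6: Y=0.8333+0.000j on G[4,3]
R7: Y=0.4444+0.000j on G[4,3]
R8: Y=0.0001166+0.000j on G[4,2]
L3: Y=0.000-0.2841j on G[2,4]
R9: Y=0.3322+0.000j on G[2,3]
R10: Y=0.09174+0.000j on G[2,4]
R11: Y=0.01637+0.000j on G[2,4]
V1: row V0−V1=8.72, i_V1 at 0,1
solve → V1=-8.720+0.000j, V2=-0.04151+0.01483j, V3=-0.03770+0.006374j, V4=-0.03606+0.008333j
aux → i_V1=-0.03228+0.6993j

-0.04151+0.01483j V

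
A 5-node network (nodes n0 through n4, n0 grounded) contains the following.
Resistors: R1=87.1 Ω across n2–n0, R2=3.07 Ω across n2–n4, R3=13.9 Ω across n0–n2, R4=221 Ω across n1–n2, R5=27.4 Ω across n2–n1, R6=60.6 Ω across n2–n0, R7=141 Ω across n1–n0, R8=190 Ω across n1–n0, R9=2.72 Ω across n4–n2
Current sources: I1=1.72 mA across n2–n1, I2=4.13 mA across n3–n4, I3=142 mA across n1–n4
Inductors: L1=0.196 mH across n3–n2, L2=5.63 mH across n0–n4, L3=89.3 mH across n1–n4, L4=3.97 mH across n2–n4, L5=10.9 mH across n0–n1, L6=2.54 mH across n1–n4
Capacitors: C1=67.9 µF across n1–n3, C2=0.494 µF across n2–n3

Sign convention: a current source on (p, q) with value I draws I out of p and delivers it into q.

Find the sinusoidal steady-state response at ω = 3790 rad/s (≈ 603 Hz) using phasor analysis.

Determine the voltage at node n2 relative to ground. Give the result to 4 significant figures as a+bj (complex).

MNA unknowns: 4 node voltages V₁..V_4
R1: Y=0.01148+0.000j on G[2,0]
I1: z[2]−=0.00172, z[1]+=0.00172
R2: Y=0.3257+0.000j on G[2,4]
L1: Y=0.000-1.346j on G[3,2]
C1: Y=0.000+0.2573j on G[1,3]
I2: z[3]−=0.00413, z[4]+=0.00413
R3: Y=0.07194+0.000j on G[0,2]
L2: Y=0.000-0.04687j on G[0,4]
R4: Y=0.004525+0.000j on G[1,2]
R5: Y=0.03650+0.000j on G[2,1]
L3: Y=0.000-0.002955j on G[1,4]
R6: Y=0.01650+0.000j on G[2,0]
L4: Y=0.000-0.06646j on G[2,4]
R7: Y=0.007092+0.000j on G[1,0]
L5: Y=0.000-0.02421j on G[0,1]
L6: Y=0.000-0.1039j on G[1,4]
R8: Y=0.005263+0.000j on G[1,0]
C2: Y=0.000+0.001872j on G[2,3]
R9: Y=0.3676+0.000j on G[4,2]
I3: z[1]−=0.142, z[4]+=0.142
solve → V1=-0.4080+0.4872j, V2=-0.09024-0.07806j, V3=-0.01502-0.2157j, V4=0.1728+0.04831j

-0.09024-0.07806j V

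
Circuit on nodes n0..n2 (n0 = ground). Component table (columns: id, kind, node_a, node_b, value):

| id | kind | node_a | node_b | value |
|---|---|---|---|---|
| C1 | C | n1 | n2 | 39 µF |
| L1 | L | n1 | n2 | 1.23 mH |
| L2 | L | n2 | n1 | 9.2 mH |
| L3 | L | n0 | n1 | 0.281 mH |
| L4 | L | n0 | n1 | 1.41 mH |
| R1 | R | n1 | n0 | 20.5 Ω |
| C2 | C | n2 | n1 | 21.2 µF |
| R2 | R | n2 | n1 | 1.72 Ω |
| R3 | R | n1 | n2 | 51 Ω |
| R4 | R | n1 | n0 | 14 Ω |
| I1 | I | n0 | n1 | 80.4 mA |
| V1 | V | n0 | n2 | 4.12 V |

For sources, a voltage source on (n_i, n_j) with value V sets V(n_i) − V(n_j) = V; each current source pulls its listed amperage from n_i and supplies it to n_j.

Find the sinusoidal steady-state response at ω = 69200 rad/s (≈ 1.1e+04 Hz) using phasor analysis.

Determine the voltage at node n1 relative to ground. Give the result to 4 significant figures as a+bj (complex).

-4.156-0.1471j V

MNA unknowns: 2 node voltages V₁..V_2 plus 1 source current (V1)
C1: Y=0.000+2.699j on G[1,2]
L1: Y=0.000-0.01175j on G[1,2]
L2: Y=0.000-0.001571j on G[2,1]
L3: Y=0.000-0.05143j on G[0,1]
L4: Y=0.000-0.01025j on G[0,1]
R1: Y=0.04878+0.000j on G[1,0]
C2: Y=0.000+1.467j on G[2,1]
R2: Y=0.5814+0.000j on G[2,1]
R3: Y=0.01961+0.000j on G[1,2]
R4: Y=0.07143+0.000j on G[1,0]
I1: z[0]−=0.0804, z[1]+=0.0804
V1: row V0−V2=4.12, i_V1 at 0,2
solve → V1=-4.156-0.1471j, V2=-4.120+0.000j
aux → i_V1=-0.5891+0.2387j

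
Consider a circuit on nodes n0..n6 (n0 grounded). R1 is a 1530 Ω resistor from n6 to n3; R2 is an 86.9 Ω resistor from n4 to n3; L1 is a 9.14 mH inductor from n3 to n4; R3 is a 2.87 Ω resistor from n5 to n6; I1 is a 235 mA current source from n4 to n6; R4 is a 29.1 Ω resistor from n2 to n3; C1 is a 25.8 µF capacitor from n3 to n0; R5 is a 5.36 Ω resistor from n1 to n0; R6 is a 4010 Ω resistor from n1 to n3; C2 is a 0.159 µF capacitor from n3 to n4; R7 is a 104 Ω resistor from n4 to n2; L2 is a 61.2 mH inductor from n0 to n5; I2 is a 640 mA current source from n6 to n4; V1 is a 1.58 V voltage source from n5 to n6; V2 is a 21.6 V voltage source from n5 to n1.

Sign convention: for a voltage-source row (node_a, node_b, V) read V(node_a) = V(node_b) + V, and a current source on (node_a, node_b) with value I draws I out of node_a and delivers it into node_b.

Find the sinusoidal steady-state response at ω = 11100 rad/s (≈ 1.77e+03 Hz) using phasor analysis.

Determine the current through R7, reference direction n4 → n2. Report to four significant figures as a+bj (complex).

0.1355+0.05763j A

Apply KCL at each of the 6 non-ground nodes and solve the resulting linear system.
Node n1: branches {R5, R6, V2} → V_1 = -2.231+0.1451j
Node n2: branches {R4, R7} → V_2 = 3.947+0.2241j
Node n3: branches {R1, R2, L1, R4, C1, R6, C2} → V_3 = 0.005038-1.453j
Node n4: branches {R2, L1, I1, C2, R7, I2} → V_4 = 18.03+6.217j
Node n5: branches {R3, L2, V1, V2} → V_5 = 19.37+0.1451j
Node n6: branches {R1, R3, I1, I2, V1} → V_6 = 17.79+0.1451j
Source currents: i(V1)=-0.1339+0.001044j, i(V2)=-0.4168+0.02747j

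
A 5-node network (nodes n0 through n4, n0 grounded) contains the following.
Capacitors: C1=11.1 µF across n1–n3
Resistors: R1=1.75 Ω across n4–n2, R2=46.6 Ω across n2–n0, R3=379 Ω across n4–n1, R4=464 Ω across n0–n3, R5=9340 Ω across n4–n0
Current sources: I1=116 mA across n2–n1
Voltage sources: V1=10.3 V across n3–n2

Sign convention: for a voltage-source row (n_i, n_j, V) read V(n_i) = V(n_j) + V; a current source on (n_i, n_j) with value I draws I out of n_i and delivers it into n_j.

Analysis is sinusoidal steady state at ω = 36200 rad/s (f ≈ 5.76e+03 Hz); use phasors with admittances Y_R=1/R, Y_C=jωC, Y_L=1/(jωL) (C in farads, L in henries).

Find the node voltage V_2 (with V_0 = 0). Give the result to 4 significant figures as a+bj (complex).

-0.9360+4.591e-06j V

Element admittances at ω=36200 rad/s:
  Y(C1) = 0.000+0.4018j S between n1,n3
  Y(R1) = 0.5714+0.000j S between n4,n2
  Y(R2) = 0.02146+0.000j S between n2,n0
  Y(R3) = 0.002639+0.000j S between n4,n1
  Y(R4) = 0.002155+0.000j S between n0,n3
  I1: injects 0.116 A into n1 (from n2)
  Y(R5) = 0.0001071+0.000j S between n4,n0
  V1: constraint V(n3)−V(n2) = 10.3
Assemble and solve the 5×5 MNA system:
  V(n1)=9.365-0.2214j  V(n2)=-0.9360+4.591e-06j  V(n3)=9.364+4.591e-06j  V(n4)=-0.8885-0.001013j
  i(V1)=0.06876+0.0005814j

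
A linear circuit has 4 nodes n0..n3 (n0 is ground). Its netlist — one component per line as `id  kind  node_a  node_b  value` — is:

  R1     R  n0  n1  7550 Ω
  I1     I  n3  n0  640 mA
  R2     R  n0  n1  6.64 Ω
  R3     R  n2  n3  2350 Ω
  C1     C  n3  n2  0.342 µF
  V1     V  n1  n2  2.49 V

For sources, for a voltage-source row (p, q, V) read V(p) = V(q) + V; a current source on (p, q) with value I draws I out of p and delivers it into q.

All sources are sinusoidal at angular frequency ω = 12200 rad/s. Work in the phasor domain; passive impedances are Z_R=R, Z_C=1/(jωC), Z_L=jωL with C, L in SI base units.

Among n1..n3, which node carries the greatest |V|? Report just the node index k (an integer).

3

Apply KCL at each of the 3 non-ground nodes and solve the resulting linear system.
Node n1: branches {R1, R2, V1} → V_1 = -4.246+0.000j
Node n2: branches {R3, C1, V1} → V_2 = -6.736+0.000j
Node n3: branches {I1, R3, C1} → V_3 = -22.22+151.8j
Source currents: i(V1)=0.6400+0.000j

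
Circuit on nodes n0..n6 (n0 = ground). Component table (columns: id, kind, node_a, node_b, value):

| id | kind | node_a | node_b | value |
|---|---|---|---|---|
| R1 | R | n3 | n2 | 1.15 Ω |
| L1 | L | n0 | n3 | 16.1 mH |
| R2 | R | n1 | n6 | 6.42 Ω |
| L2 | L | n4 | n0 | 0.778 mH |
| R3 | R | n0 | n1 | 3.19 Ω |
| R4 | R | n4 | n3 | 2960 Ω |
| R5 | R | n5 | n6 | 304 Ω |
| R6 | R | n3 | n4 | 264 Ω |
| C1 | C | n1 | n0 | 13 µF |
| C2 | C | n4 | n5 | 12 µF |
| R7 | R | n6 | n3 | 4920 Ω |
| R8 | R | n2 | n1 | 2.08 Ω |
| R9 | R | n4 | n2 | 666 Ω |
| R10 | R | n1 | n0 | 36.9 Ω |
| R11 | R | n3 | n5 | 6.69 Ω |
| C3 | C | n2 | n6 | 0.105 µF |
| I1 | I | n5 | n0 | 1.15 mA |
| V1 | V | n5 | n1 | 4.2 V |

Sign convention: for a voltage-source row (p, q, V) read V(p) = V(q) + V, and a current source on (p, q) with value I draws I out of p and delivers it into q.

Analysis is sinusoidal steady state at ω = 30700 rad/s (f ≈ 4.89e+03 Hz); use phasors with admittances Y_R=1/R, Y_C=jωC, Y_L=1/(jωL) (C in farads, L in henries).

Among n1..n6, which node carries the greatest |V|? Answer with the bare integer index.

4

Element admittances at ω=30700 rad/s:
  Y(R1) = 0.8696+0.000j S between n3,n2
  Y(L1) = 0.000-0.002023j S between n0,n3
  Y(R2) = 0.1558+0.000j S between n1,n6
  Y(L2) = 0.000-0.04187j S between n4,n0
  Y(R3) = 0.3135+0.000j S between n0,n1
  Y(R4) = 0.0003378+0.000j S between n4,n3
  Y(R5) = 0.003289+0.000j S between n5,n6
  Y(R6) = 0.003788+0.000j S between n3,n4
  Y(C1) = 0.000+0.3991j S between n1,n0
  Y(C2) = 0.000+0.3684j S between n4,n5
  Y(R7) = 0.0002033+0.000j S between n6,n3
  Y(R8) = 0.4808+0.000j S between n2,n1
  Y(R9) = 0.001502+0.000j S between n4,n2
  Y(R10) = 0.02710+0.000j S between n1,n0
  Y(R11) = 0.1495+0.000j S between n3,n5
  Y(C3) = 0.000+0.003223j S between n2,n6
  I1: injects 0.00115 A into n0 (from n5)
  V1: constraint V(n5)−V(n1) = 4.2
Assemble and solve the 7×7 MNA system:
  V(n1)=0.2900+0.2928j  V(n2)=1.198+0.2941j  V(n3)=1.694+0.2976j  V(n4)=5.064+0.3907j  V(n5)=4.490+0.2928j  V(n6)=0.3788+0.3094j
  i(V1)=-0.4687+0.2123j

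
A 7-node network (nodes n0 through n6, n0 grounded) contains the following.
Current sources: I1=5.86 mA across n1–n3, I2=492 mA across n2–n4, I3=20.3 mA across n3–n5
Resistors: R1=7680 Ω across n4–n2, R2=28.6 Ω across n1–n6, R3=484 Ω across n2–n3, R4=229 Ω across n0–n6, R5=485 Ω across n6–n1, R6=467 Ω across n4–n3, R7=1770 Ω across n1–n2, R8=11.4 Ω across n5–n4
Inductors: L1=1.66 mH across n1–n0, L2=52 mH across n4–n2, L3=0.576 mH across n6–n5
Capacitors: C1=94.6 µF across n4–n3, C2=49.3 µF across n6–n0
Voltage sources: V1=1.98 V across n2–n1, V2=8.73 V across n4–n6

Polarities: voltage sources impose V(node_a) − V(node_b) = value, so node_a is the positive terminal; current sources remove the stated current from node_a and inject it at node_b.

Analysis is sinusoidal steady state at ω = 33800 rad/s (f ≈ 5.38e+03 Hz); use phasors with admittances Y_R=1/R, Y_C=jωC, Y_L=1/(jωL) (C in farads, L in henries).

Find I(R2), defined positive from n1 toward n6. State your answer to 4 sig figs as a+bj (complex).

Apply KCL at each of the 6 non-ground nodes and solve the resulting linear system.
Node n1: branches {I1, L1, R2, R5, R7, V1} → V_1 = -10.13-4.897j
Node n2: branches {R1, I2, R3, L2, R7, V1} → V_2 = -8.148-4.897j
Node n3: branches {I1, R3, I3, R6, C1} → V_3 = 8.619-0.03731j
Node n4: branches {R1, I2, L2, R6, C1, R8, V2} → V_4 = 8.622-0.05266j
Node n5: branches {I3, L3, R8} → V_5 = 6.565+3.855j
Node n6: branches {R2, R4, R5, L3, C2, V2} → V_6 = -0.1082-0.05266j
Source currents: i(V1)=-0.4535+0.001131j, i(V2)=0.2576+0.3416j

-0.3503-0.1694j A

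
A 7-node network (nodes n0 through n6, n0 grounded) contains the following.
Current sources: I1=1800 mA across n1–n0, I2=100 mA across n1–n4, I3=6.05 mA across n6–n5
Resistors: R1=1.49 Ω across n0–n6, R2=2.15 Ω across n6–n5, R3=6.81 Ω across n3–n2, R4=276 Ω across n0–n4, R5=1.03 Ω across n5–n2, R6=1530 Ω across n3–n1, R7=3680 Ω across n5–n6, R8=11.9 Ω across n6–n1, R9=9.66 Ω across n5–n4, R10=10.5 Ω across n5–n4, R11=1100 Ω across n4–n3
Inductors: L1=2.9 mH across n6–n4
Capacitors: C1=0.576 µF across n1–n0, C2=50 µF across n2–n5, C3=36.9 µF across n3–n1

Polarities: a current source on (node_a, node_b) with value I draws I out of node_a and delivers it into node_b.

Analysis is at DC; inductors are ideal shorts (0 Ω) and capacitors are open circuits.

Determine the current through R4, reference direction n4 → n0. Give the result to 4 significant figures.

-0.009665 A

Element admittances at DC:
  I1: injects 1.8 A into n0 (from n1)
  Y(R1) = 0.6711 S between n0,n6
  Y(R2) = 0.4651 S between n6,n5
  Y(R3) = 0.1468 S between n3,n2
  L1: short n6↔n4 (DC inductor)
  Y(R4) = 0.003623 S between n0,n4
  Y(C1) = 0.000 S between n1,n0
  I2: injects 0.1 A into n4 (from n1)
  Y(R5) = 0.9709 S between n5,n2
  Y(C2) = 0.000 S between n2,n5
  Y(R6) = 0.0006536 S between n3,n1
  Y(R7) = 0.0002717 S between n5,n6
  Y(R8) = 0.08403 S between n6,n1
  Y(C3) = 0.000 S between n3,n1
  Y(R9) = 0.1035 S between n5,n4
  Y(R10) = 0.09524 S between n5,n4
  Y(R11) = 0.0009091 S between n4,n3
  I3: injects 0.00605 A into n5 (from n6)
Assemble and solve the 7×7 MNA system:
  V(n1)=-25.10  V(n2)=-2.695  V(n3)=-2.794  V(n4)=-2.668  V(n5)=-2.680  V(n6)=-2.668
  i(L1)=-0.1070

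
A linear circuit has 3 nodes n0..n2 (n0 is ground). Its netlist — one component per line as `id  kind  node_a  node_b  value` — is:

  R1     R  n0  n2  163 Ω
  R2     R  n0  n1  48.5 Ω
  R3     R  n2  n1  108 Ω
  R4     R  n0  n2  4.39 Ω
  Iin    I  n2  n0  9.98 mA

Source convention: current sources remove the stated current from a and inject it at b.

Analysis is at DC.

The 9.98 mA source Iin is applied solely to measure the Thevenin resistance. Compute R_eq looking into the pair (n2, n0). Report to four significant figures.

Apply KCL at each of the 2 non-ground nodes and solve the resulting linear system.
Node n1: branches {R2, R3} → V_1 = -0.01287
Node n2: branches {R1, R3, R4, Iin} → V_2 = -0.04153

R_eq = 4.161 Ω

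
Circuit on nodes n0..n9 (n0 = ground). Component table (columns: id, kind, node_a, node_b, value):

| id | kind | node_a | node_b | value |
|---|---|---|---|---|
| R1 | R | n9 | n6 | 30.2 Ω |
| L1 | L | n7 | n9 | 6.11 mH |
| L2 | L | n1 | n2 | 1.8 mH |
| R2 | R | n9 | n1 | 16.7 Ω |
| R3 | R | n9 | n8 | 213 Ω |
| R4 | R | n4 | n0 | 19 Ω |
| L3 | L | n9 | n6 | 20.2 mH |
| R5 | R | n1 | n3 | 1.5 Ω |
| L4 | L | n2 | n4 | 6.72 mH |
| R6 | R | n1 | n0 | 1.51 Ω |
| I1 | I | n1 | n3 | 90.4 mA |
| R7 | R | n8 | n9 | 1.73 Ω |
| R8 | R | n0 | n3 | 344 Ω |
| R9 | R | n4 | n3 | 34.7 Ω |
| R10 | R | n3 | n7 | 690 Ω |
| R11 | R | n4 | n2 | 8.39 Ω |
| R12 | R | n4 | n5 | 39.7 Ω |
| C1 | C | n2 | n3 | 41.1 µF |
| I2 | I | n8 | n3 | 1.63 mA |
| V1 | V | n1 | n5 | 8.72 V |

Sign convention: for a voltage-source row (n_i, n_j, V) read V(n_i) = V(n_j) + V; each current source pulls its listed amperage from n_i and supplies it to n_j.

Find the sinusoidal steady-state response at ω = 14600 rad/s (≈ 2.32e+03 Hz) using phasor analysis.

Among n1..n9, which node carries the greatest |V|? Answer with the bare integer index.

Element admittances at ω=14600 rad/s:
  Y(R1) = 0.03311+0.000j S between n9,n6
  Y(L1) = 0.000-0.01121j S between n7,n9
  Y(L2) = 0.000-0.03805j S between n1,n2
  Y(R2) = 0.05988+0.000j S between n9,n1
  Y(R3) = 0.004695+0.000j S between n9,n8
  Y(R4) = 0.05263+0.000j S between n4,n0
  Y(L3) = 0.000-0.003391j S between n9,n6
  Y(R5) = 0.6667+0.000j S between n1,n3
  Y(L4) = 0.000-0.01019j S between n2,n4
  Y(R6) = 0.6623+0.000j S between n1,n0
  I1: injects 0.0904 A into n3 (from n1)
  Y(R7) = 0.5780+0.000j S between n8,n9
  Y(R8) = 0.002907+0.000j S between n0,n3
  Y(R9) = 0.02882+0.000j S between n4,n3
  Y(R10) = 0.001449+0.000j S between n3,n7
  Y(R11) = 0.1192+0.000j S between n4,n2
  Y(R12) = 0.02519+0.000j S between n4,n5
  Y(C1) = 0.000+0.6001j S between n2,n3
  I2: injects 0.00163 A into n3 (from n8)
  V1: constraint V(n1)−V(n5) = 8.72
Assemble and solve the 10×10 MNA system:
  V(n1)=0.07732-0.004140j  V(n2)=-0.02526+0.1862j  V(n3)=-0.008382-0.01626j  V(n4)=-0.9724+0.05299j  V(n5)=-8.643-0.004140j  V(n6)=0.04870-0.004250j  V(n7)=0.04929-0.01171j  V(n8)=0.04590-0.004250j  V(n9)=0.04870-0.004250j
  i(V1)=-0.1932-0.001439j

5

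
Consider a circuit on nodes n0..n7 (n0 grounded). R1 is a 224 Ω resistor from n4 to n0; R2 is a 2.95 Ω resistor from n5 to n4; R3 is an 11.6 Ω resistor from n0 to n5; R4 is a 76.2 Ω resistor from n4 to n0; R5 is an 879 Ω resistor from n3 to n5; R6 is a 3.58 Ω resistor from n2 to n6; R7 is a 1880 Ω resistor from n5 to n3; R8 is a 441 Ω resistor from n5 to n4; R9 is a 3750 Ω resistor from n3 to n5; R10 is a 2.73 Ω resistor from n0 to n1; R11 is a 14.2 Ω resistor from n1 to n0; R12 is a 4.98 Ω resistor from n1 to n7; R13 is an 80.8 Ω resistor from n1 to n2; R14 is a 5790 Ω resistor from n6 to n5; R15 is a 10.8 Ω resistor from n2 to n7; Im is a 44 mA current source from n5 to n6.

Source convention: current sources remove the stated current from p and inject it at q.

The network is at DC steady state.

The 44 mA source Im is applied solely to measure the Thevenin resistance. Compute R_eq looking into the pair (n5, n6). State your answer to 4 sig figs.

R_eq = 28.64 Ω

MNA unknowns: 7 node voltages V₁..V_7
R1: Y=0.004464 on G[4,0]
R2: Y=0.3390 on G[5,4]
R3: Y=0.08621 on G[0,5]
R4: Y=0.01312 on G[4,0]
R5: Y=0.001138 on G[3,5]
R6: Y=0.2793 on G[2,6]
R7: Y=0.0005319 on G[5,3]
R8: Y=0.002268 on G[5,4]
R9: Y=0.0002667 on G[3,5]
R10: Y=0.3663 on G[0,1]
R11: Y=0.07042 on G[1,0]
R12: Y=0.2008 on G[1,7]
R13: Y=0.01238 on G[1,2]
R14: Y=0.0001727 on G[6,5]
R15: Y=0.09259 on G[2,7]
Im: z[5]−=0.044, z[6]+=0.044
solve → V1=0.1003, V2=0.6783, V3=-0.4253, V4=-0.4045, V5=-0.4253, V6=0.8350, V7=0.2827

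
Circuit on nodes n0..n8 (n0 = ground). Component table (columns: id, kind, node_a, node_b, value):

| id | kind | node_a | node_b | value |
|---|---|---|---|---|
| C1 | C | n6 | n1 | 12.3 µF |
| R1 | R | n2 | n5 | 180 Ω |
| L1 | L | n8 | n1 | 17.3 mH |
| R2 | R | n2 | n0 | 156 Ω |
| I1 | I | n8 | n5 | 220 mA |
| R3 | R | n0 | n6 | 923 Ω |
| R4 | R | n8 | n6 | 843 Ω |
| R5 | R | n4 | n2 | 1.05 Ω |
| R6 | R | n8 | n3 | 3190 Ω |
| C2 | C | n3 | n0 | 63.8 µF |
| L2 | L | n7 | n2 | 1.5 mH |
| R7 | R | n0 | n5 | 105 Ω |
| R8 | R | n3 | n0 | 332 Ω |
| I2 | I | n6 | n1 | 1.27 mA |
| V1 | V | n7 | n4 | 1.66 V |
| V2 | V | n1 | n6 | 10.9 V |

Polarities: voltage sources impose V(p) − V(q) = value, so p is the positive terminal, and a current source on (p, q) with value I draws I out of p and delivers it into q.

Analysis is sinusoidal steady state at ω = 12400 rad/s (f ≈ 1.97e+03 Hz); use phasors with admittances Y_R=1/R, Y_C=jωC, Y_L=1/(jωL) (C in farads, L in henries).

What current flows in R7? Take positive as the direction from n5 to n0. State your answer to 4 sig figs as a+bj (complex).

0.1676+0.000j A

MNA unknowns: 8 node voltages V₁..V_8 plus 2 source currents (V1, V2)
C1: Y=0.000+0.1525j on G[6,1]
R1: Y=0.005556+0.000j on G[2,5]
L1: Y=0.000-0.004662j on G[8,1]
R2: Y=0.006410+0.000j on G[2,0]
I1: z[8]−=0.22, z[5]+=0.22
R3: Y=0.001083+0.000j on G[0,6]
R4: Y=0.001186+0.000j on G[8,6]
R5: Y=0.9524+0.000j on G[4,2]
R6: Y=0.0003135+0.000j on G[8,3]
C2: Y=0.000+0.7911j on G[3,0]
L2: Y=0.000-0.05376j on G[7,2]
R7: Y=0.009524+0.000j on G[0,5]
R8: Y=0.003012+0.000j on G[3,0]
I2: z[6]−=0.00127, z[1]+=0.00127
V1: row V7−V4=1.66, i_V1 at 7,4
V2: row V1−V6=10.9, i_V2 at 1,6
solve → V1=-146.5+8.208j, V2=8.171+0.000j, V3=-0.01148+0.06245j, V4=8.166+0.09341j, V5=17.60+0.000j, V6=-157.4+8.208j, V7=9.826+0.09341j, V8=-157.7-28.30j
aux → i_V1=-0.005022+0.08896j, i_V2=-0.1689-1.610j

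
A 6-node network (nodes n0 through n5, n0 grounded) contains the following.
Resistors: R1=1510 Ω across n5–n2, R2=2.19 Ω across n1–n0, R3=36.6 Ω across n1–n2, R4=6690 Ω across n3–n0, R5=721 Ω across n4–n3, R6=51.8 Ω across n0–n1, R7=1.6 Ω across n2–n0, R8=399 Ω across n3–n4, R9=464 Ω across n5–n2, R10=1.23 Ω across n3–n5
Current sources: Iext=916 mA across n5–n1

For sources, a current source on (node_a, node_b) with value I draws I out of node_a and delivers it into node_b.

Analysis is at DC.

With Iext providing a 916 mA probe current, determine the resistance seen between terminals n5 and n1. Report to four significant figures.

R_eq = 340.3 Ω

MNA unknowns: 5 node voltages V₁..V_5
R1: Y=0.0006623 on G[5,2]
R2: Y=0.4566 on G[1,0]
R3: Y=0.02732 on G[1,2]
R4: Y=0.0001495 on G[3,0]
R5: Y=0.001387 on G[4,3]
R6: Y=0.01931 on G[0,1]
R7: Y=0.6250 on G[2,0]
R8: Y=0.002506 on G[3,4]
R9: Y=0.002155 on G[5,2]
R10: Y=0.8130 on G[3,5]
Iext: z[5]−=0.916, z[1]+=0.916
solve → V1=1.752, V2=-1.260, V3=-309.9, V4=-309.9, V5=-309.9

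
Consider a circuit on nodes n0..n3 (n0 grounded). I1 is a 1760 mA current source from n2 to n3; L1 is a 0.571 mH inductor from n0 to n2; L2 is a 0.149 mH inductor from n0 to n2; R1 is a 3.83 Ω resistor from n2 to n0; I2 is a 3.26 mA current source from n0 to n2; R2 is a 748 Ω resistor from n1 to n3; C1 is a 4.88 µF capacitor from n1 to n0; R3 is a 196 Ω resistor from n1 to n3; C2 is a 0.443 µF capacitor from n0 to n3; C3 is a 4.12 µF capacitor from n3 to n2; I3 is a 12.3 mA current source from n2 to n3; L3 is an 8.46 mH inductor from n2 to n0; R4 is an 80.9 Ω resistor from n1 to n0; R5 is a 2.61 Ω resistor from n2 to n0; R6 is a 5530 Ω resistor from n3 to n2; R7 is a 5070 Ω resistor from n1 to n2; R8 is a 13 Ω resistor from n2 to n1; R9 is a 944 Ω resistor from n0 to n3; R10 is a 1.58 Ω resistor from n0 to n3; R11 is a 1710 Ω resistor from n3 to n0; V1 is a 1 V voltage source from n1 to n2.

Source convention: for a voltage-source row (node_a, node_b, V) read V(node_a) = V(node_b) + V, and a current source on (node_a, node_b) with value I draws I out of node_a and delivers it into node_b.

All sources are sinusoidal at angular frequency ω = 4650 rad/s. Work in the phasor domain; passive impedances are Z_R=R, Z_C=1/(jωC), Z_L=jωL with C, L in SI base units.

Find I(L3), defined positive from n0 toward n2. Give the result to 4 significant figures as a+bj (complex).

0.02180-0.008442j A

Apply KCL at each of the 3 non-ground nodes and solve the resulting linear system.
Node n1: branches {R2, C1, R3, R4, R7, R8, V1} → V_1 = 0.6679-0.8578j
Node n2: branches {I1, L1, L2, R1, I2, C3, I3, L3, R5, R6, R7, R8, V1} → V_2 = -0.3321-0.8578j
Node n3: branches {I1, R2, R3, C2, C3, I3, R6, R9, R10, R11} → V_3 = 2.793-0.1112j
Source currents: i(V1)=-0.09116+0.0002537j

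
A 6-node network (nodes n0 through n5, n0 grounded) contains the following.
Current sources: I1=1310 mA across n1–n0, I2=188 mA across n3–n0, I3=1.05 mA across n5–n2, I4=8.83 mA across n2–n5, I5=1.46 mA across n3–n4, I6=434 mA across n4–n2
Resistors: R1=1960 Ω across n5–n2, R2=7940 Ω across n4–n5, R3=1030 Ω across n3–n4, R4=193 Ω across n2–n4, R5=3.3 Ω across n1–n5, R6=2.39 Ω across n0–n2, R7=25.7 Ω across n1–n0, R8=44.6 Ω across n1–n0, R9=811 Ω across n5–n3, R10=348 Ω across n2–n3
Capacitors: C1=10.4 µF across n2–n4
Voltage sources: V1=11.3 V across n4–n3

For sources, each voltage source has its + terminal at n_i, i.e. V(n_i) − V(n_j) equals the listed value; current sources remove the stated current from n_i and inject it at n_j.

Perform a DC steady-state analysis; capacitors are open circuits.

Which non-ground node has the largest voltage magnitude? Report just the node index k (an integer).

MNA unknowns: 5 node voltages V₁..V_5 plus 1 source current (V1)
I1: z[1]−=1.31, z[0]+=1.31
R1: Y=0.0005102 on G[5,2]
R2: Y=0.0001259 on G[4,5]
I2: z[3]−=0.188, z[0]+=0.188
R3: Y=0.0009709 on G[3,4]
R4: Y=0.005181 on G[2,4]
I3: z[5]−=0.00105, z[2]+=0.00105
R5: Y=0.3030 on G[1,5]
C1: Y=0.000 on G[2,4]
R6: Y=0.4184 on G[0,2]
I4: z[2]−=0.00883, z[5]+=0.00883
R7: Y=0.03891 on G[1,0]
R8: Y=0.02242 on G[1,0]
R9: Y=0.001233 on G[5,3]
R10: Y=0.002874 on G[2,3]
I5: z[3]−=0.00146, z[4]+=0.00146
I6: z[4]−=0.434, z[2]+=0.434
V1: row V4−V3=11.3, i_V1 at 4,3
solve → V1=-22.21, V2=-0.3242, V3=-75.95, V4=-64.65, V5=-22.39
aux → i_V1=-0.1049

3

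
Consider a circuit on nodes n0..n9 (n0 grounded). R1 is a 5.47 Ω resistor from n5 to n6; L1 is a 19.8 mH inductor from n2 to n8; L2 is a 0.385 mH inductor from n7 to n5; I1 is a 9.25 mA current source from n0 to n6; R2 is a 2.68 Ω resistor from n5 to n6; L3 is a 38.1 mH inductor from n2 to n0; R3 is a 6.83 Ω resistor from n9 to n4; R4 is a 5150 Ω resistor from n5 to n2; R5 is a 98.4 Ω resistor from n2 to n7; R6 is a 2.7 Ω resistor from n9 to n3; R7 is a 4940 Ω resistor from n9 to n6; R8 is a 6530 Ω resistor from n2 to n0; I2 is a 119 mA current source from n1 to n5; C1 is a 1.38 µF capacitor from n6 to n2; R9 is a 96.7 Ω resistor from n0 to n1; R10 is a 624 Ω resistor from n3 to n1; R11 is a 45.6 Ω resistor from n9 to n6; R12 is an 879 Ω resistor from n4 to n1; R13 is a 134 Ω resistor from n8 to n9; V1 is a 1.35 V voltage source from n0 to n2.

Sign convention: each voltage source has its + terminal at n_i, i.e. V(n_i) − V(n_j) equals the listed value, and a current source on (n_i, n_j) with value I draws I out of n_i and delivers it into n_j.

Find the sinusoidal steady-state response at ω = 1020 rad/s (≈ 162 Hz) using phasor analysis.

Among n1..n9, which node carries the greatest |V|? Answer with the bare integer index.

1

Apply KCL at each of the 9 non-ground nodes and solve the resulting linear system.
Node n1: branches {I2, R9, R10, R12} → V_1 = -8.573-0.02350j
Node n2: branches {L1, L3, R4, R5, R8, C1, V1} → V_2 = -1.350+0.000j
Node n3: branches {R6, R10} → V_3 = 2.516-0.1123j
Node n4: branches {R3, R12} → V_4 = 2.479-0.1120j
Node n5: branches {R1, L2, R2, R4, I2} → V_5 = 5.310-0.3484j
Node n6: branches {R1, I1, R2, R7, C1, R11} → V_6 = 5.220-0.3554j
Node n7: branches {L2, R5} → V_7 = 5.309-0.3750j
Node n8: branches {L1, R13} → V_8 = -1.246+0.5744j
Node n9: branches {R3, R6, R7, R11, R13} → V_9 = 2.564-0.1127j
Source currents: i(V1)=-0.09811+0.03450j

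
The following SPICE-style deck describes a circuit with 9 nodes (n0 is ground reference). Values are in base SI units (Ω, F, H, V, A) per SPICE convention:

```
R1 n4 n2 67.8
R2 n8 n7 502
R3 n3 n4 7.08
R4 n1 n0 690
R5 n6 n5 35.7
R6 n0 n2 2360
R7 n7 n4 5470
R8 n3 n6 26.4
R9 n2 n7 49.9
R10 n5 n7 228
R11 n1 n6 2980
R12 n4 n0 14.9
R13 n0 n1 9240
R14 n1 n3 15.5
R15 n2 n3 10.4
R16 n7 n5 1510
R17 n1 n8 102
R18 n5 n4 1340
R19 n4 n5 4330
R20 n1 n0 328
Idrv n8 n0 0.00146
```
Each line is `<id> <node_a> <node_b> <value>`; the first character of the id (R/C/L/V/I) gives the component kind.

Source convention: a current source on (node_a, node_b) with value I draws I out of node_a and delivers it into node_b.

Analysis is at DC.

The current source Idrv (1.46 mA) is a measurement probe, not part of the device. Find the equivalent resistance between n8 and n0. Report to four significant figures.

MNA unknowns: 8 node voltages V₁..V_8
R1: Y=0.01475 on G[4,2]
R2: Y=0.001992 on G[8,7]
R3: Y=0.1412 on G[3,4]
R4: Y=0.001449 on G[1,0]
R5: Y=0.02801 on G[6,5]
R6: Y=0.0004237 on G[0,2]
R7: Y=0.0001828 on G[7,4]
R8: Y=0.03788 on G[3,6]
R9: Y=0.02004 on G[2,7]
R10: Y=0.004386 on G[5,7]
R11: Y=0.0003356 on G[1,6]
R12: Y=0.06711 on G[4,0]
R13: Y=0.0001082 on G[0,1]
R14: Y=0.06452 on G[1,3]
R15: Y=0.09615 on G[2,3]
R16: Y=0.0006623 on G[7,5]
R17: Y=0.009804 on G[1,8]
R18: Y=0.0007463 on G[5,4]
R19: Y=0.0002309 on G[4,5]
R20: Y=0.003049 on G[1,0]
Idrv: z[8]−=0.00146, z[0]+=0.00146
solve → V1=-0.04218, V2=-0.02728, V3=-0.02657, V4=-0.01869, V5=-0.02883, V6=-0.02761, V7=-0.03759, V8=-0.1652

R_eq = 113.1 Ω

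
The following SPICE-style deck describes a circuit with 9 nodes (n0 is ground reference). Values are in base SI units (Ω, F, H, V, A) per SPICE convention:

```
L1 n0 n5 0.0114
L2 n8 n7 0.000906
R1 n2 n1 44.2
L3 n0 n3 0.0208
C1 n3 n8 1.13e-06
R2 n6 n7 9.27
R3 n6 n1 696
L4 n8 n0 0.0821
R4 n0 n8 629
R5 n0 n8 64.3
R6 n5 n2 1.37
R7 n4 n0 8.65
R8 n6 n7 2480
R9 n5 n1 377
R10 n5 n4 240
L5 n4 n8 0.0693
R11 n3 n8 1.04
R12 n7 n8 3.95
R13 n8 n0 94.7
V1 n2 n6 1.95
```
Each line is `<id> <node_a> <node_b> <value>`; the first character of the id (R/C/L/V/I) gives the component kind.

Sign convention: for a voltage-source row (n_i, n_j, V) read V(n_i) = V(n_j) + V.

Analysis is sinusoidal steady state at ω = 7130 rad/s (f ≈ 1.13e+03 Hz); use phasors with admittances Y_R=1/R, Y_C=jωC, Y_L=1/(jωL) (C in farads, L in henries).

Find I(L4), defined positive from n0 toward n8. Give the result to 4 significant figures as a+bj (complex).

-0.0005185-0.0008630j A

MNA unknowns: 8 node voltages V₁..V_8 plus 1 source current (V1)
L1: Y=0.000-0.01230j on G[0,5]
L2: Y=0.000-0.1548j on G[8,7]
R1: Y=0.02262+0.000j on G[2,1]
L3: Y=0.000-0.006743j on G[0,3]
C1: Y=0.000+0.008057j on G[3,8]
R2: Y=0.1079+0.000j on G[6,7]
R3: Y=0.001437+0.000j on G[6,1]
L4: Y=0.000-0.001708j on G[8,0]
R4: Y=0.001590+0.000j on G[0,8]
R5: Y=0.01555+0.000j on G[0,8]
R6: Y=0.7299+0.000j on G[5,2]
R7: Y=0.1156+0.000j on G[4,0]
R8: Y=0.0004032+0.000j on G[6,7]
R9: Y=0.002653+0.000j on G[5,1]
R10: Y=0.004167+0.000j on G[5,4]
L5: Y=0.000-0.002024j on G[4,8]
R11: Y=0.9615+0.000j on G[3,8]
R12: Y=0.2532+0.000j on G[7,8]
R13: Y=0.01056+0.000j on G[8,0]
V1: row V2−V6=1.95, i_V1 at 2,6
solve → V1=1.182+0.4535j, V2=1.289+0.4517j, V3=-0.5073+0.3000j, V4=0.04899+0.02573j, V5=1.273+0.4705j, V6=-0.6613+0.4517j, V7=-0.5608+0.3241j, V8=-0.5052+0.3035j
aux → i_V1=-0.01354+0.01381j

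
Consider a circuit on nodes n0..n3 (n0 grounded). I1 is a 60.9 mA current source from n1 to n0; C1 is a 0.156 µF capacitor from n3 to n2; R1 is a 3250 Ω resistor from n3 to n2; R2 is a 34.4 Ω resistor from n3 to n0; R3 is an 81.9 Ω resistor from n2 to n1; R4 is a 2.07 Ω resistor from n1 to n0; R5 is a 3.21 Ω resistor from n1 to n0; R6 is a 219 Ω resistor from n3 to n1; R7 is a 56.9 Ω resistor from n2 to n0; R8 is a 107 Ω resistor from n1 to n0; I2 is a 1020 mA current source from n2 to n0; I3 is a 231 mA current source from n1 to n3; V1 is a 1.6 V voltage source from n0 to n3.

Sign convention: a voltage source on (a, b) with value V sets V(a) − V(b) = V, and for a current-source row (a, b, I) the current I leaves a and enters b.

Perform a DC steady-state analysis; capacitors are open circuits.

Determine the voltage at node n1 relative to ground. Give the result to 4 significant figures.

MNA unknowns: 3 node voltages V₁..V_3 plus 1 source current (V1)
I1: z[1]−=0.0609, z[0]+=0.0609
C1: Y=0.000 on G[3,2]
R1: Y=0.0003077 on G[3,2]
R2: Y=0.02907 on G[3,0]
R3: Y=0.01221 on G[2,1]
R4: Y=0.4831 on G[1,0]
R5: Y=0.3115 on G[1,0]
R6: Y=0.004566 on G[3,1]
R7: Y=0.01757 on G[2,0]
R8: Y=0.009346 on G[1,0]
I2: z[2]−=1.02, z[0]+=1.02
I3: z[1]−=0.231, z[3]+=0.231
V1: row V0−V3=1.6, i_V1 at 0,3
solve → V1=-0.8743, V2=-34.27, V3=-1.600
aux → i_V1=-0.2708

-0.8743 V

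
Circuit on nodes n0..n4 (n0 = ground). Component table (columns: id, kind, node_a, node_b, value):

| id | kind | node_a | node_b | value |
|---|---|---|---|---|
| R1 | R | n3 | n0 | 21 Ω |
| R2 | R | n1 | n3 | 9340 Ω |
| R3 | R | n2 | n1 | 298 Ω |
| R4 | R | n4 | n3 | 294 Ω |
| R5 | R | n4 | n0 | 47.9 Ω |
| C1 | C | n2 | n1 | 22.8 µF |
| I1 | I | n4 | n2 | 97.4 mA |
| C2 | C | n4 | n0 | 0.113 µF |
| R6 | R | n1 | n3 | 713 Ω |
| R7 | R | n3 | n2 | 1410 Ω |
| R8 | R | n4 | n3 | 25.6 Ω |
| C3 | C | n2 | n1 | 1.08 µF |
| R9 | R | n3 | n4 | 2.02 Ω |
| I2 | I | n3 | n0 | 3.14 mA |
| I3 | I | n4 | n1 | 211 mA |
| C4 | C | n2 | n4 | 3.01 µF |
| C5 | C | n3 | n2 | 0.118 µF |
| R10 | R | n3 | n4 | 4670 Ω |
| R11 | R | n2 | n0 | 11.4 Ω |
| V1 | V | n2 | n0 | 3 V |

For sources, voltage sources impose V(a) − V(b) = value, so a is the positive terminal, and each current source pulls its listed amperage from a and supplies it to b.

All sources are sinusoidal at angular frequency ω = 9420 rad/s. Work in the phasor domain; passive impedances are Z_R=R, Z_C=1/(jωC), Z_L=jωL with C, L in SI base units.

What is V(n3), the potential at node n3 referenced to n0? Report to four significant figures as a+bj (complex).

Apply KCL at each of the 4 non-ground nodes and solve the resulting linear system.
Node n1: branches {R2, R3, C1, R6, C3, I3} → V_1 = 3.037-0.8968j
Node n2: branches {R3, C1, I1, R7, C3, C4, C5, R11, V1} → V_2 = 3.000+0.000j
Node n3: branches {R1, R2, R4, R6, R7, R8, R9, I2, C5, R10} → V_3 = -3.013+2.585j
Node n4: branches {R4, R5, I1, C2, R8, R9, I3, C4, R10} → V_4 = -3.304+2.815j
Source currents: i(V1)=-0.05084-0.1783j

-3.013+2.585j V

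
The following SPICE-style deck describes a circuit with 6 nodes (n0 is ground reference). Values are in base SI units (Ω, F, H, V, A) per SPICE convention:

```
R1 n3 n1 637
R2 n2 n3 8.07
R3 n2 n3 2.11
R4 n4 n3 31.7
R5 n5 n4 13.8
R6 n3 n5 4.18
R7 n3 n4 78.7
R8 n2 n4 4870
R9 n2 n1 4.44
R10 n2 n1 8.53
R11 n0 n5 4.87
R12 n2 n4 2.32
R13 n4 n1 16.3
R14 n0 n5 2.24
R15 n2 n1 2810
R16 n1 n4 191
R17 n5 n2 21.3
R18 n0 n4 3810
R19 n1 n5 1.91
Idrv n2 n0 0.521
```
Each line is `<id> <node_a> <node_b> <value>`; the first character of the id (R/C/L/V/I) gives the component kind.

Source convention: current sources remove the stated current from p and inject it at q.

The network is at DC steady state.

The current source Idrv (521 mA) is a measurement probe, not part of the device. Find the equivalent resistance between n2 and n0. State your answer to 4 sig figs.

Element admittances at DC:
  Y(R1) = 0.001570 S between n3,n1
  Y(R2) = 0.1239 S between n2,n3
  Y(R3) = 0.4739 S between n2,n3
  Y(R4) = 0.03155 S between n4,n3
  Y(R5) = 0.07246 S between n5,n4
  Y(R6) = 0.2392 S between n3,n5
  Y(R7) = 0.01271 S between n3,n4
  Y(R8) = 0.0002053 S between n2,n4
  Y(R9) = 0.2252 S between n2,n1
  Y(R10) = 0.1172 S between n2,n1
  Y(R11) = 0.2053 S between n0,n5
  Y(R12) = 0.4310 S between n2,n4
  Y(R13) = 0.06135 S between n4,n1
  Y(R14) = 0.4464 S between n0,n5
  Y(R15) = 0.0003559 S between n2,n1
  Y(R16) = 0.005236 S between n1,n4
  Y(R17) = 0.04695 S between n5,n2
  Y(R18) = 0.0002625 S between n0,n4
  Y(R19) = 0.5236 S between n1,n5
  Idrv: injects 0.521 A into n0 (from n2)
Assemble and solve the 5×5 MNA system:
  V(n1)=-1.242  V(n2)=-1.842  V(n3)=-1.548  V(n4)=-1.632  V(n5)=-0.7987

R_eq = 3.535 Ω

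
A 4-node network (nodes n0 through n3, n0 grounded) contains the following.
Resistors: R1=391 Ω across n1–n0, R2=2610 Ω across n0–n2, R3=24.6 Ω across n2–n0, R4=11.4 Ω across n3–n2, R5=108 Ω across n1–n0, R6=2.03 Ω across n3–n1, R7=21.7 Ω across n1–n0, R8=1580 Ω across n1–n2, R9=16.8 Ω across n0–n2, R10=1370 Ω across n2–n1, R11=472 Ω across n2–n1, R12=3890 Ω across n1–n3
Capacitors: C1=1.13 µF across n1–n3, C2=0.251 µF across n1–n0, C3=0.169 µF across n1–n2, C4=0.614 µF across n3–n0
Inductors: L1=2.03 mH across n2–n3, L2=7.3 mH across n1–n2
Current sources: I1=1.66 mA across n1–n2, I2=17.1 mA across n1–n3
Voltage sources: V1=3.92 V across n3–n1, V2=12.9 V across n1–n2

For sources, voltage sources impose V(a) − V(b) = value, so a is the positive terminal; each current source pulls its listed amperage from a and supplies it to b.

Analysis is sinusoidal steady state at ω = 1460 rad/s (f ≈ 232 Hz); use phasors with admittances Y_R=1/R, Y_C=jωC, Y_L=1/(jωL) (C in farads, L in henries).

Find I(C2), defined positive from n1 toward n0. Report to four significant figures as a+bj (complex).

3.203e-05+0.003000j A

Element admittances at ω=1460 rad/s:
  Y(R1) = 0.002558+0.000j S between n1,n0
  Y(R2) = 0.0003831+0.000j S between n0,n2
  Y(C1) = 0.000+0.001650j S between n1,n3
  Y(L1) = 0.000-0.3374j S between n2,n3
  Y(C2) = 0.000+0.0003665j S between n1,n0
  Y(R3) = 0.04065+0.000j S between n2,n0
  Y(R4) = 0.08772+0.000j S between n3,n2
  Y(R5) = 0.009259+0.000j S between n1,n0
  Y(R6) = 0.4926+0.000j S between n3,n1
  Y(R7) = 0.04608+0.000j S between n1,n0
  Y(R8) = 0.0006329+0.000j S between n1,n2
  I1: injects 0.00166 A into n2 (from n1)
  I2: injects 0.0171 A into n3 (from n1)
  Y(R9) = 0.05952+0.000j S between n0,n2
  Y(R10) = 0.0007299+0.000j S between n2,n1
  Y(R11) = 0.002119+0.000j S between n2,n1
  Y(C3) = 0.000+0.0002467j S between n1,n2
  Y(C4) = 0.000+0.0008964j S between n3,n0
  Y(L2) = 0.000-0.09383j S between n1,n2
  Y(R12) = 0.0002571+0.000j S between n1,n3
  V1: constraint V(n3)−V(n1) = 3.92
  V2: constraint V(n1)−V(n2) = 12.9
Assemble and solve the 5×5 MNA system:
  V(n1)=8.186-0.08742j  V(n2)=-4.714-0.08742j  V(n3)=12.11-0.08742j
  i(V1)=-3.390+5.658j  i(V2)=-1.996+6.874j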